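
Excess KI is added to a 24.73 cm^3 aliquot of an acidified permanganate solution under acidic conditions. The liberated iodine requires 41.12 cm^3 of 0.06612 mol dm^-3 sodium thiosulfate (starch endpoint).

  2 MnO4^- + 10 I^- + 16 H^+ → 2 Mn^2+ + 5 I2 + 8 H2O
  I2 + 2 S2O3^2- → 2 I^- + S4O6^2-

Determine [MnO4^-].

n(S2O3^2-) = 0.04112 × 0.06612 = 2.719 × 10^-3 mol
n(I2) = n(S2O3^2-)/2 = 1.359 × 10^-3 mol
From the 2:5 ratio, n(MnO4^-) in the aliquot = 2/5 × 1.359 × 10^-3 = 5.438 × 10^-4 mol
[MnO4^-] = 5.438 × 10^-4 / 0.02473 = 0.02199 mol/L

0.02199 mol/L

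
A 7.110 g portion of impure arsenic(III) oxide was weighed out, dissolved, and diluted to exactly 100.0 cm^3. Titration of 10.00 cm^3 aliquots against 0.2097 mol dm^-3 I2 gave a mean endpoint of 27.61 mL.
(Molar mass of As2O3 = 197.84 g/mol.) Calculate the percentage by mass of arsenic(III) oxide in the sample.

80.55 %

As2O3 + 2 I2 + 2 H2O → As2O5 + 4 HI
n(I2) per titration = 0.02761 × 0.2097 = 5.790 × 10^-3 mol
From the 1:2 ratio, n(As2O3) in each aliquot = 1/2 × 5.790 × 10^-3 = 2.895 × 10^-3 mol
n(As2O3) in the whole flask = 2.895 × 10^-3 × 100.0/10.00 = 0.02895 mol
mass of As2O3 = 0.02895 × 197.84 = 5.727 g
% As2O3 = 5.727 / 7.110 × 100 = 80.55 %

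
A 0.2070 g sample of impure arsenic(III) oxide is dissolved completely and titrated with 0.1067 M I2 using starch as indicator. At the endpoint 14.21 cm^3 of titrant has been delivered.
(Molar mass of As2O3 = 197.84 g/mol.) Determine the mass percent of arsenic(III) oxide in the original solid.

As2O3 + 2 I2 + 2 H2O → As2O5 + 4 HI
n(I2) = 0.01421 L × 0.1067 mol/L = 1.516 × 10^-3 mol
From the 1:2 ratio, n(As2O3) = 1/2 × 1.516 × 10^-3 = 7.581 × 10^-4 mol
mass of As2O3 = 7.581 × 10^-4 × 197.84 g/mol = 0.1500 g
% As2O3 = 0.1500 / 0.2070 × 100 = 72.46 %

72.46 %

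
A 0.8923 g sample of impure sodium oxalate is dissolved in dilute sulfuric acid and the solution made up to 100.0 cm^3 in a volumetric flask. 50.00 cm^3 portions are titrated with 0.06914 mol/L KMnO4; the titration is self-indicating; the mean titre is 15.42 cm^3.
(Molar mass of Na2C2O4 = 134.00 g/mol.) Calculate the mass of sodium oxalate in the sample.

2 MnO4^- + 5 C2O4^2- + 16 H^+ → 2 Mn^2+ + 10 CO2 + 8 H2O
n(KMnO4) per titration = 0.01542 × 0.06914 = 1.066 × 10^-3 mol
From the 5:2 ratio, n(Na2C2O4) in each aliquot = 5/2 × 1.066 × 10^-3 = 2.665 × 10^-3 mol
n(Na2C2O4) in the whole flask = 2.665 × 10^-3 × 100.0/50.00 = 5.331 × 10^-3 mol
mass of Na2C2O4 = 5.331 × 10^-3 × 134.00 = 0.7143 g

0.7143 g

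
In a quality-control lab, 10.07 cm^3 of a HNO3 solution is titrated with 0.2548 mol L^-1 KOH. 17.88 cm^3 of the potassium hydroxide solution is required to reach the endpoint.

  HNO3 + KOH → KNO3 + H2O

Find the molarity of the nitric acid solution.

0.4524 mol/L

n(KOH) = 0.01788 L × 0.2548 mol/L = 4.556 × 10^-3 mol
n(HNO3) = 4.556 × 10^-3 mol (1:1 mole ratio)
[HNO3] = 4.556 × 10^-3 mol / 0.01007 L = 0.4524 mol/L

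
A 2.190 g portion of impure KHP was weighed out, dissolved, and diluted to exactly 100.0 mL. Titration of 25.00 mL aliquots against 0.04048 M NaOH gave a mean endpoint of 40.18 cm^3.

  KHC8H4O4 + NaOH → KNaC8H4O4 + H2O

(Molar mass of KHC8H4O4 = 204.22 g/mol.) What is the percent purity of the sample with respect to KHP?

60.67 %

n(NaOH) per titration = 0.04018 × 0.04048 = 1.626 × 10^-3 mol
n(KHC8H4O4) in each aliquot = 1.626 × 10^-3 mol (1:1 ratio)
n(KHC8H4O4) in the whole flask = 1.626 × 10^-3 × 100.0/25.00 = 6.506 × 10^-3 mol
mass of KHC8H4O4 = 6.506 × 10^-3 × 204.22 = 1.329 g
% KHC8H4O4 = 1.329 / 2.190 × 100 = 60.67 %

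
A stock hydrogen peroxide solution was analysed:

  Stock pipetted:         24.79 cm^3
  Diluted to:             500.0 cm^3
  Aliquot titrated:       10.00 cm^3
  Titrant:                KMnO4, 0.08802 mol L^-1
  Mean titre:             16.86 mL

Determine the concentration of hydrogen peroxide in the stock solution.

2 MnO4^- + 5 H2O2 + 6 H^+ → 2 Mn^2+ + 5 O2 + 8 H2O
n(KMnO4) = 0.01686 × 0.08802 = 1.484 × 10^-3 mol
From the 5:2 ratio, n(H2O2) in the aliquot = 5/2 × 1.484 × 10^-3 = 3.710 × 10^-3 mol
[H2O2]_dilute = 3.710 × 10^-3 / 0.01000 = 0.3710 mol/L
Dilution factor = 500.0 / 24.79 = 20.17
[H2O2]_stock = 0.3710 × 20.17 = 7.483 mol/L

7.483 mol/L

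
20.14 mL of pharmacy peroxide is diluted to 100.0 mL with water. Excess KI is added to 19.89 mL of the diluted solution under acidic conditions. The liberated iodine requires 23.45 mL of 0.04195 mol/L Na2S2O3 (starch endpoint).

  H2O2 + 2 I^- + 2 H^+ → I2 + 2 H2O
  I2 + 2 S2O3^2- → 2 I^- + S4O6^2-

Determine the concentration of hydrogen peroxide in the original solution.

0.1228 mol/L

n(S2O3^2-) = 0.02345 × 0.04195 = 9.837 × 10^-4 mol
n(I2) = n(S2O3^2-)/2 = 4.919 × 10^-4 mol
n(H2O2) in the aliquot = 4.919 × 10^-4 mol (1:1 ratio)
[H2O2]_dilute = 4.919 × 10^-4 / 0.01989 = 0.02473 mol/L
[H2O2]_original = 0.02473 × 100.0/20.14 = 0.1228 mol/L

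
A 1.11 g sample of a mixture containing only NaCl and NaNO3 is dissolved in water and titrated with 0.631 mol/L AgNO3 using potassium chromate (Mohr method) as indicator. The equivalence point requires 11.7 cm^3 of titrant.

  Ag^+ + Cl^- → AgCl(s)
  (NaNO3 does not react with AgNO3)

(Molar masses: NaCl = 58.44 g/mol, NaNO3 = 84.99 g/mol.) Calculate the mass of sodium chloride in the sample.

0.431 g

n(AgNO3) = 0.0117 × 0.631 = 7.38 × 10^-3 mol
Let x = n(NaCl), y = n(NaNO3).
Titrant: 1x = 7.38 × 10^-3;  mass: 58.44x + 84.99y = 1.11
Solving, x = 7.38 × 10^-3 mol, y = 7.98 × 10^-3 mol
mass of NaCl = 7.38 × 10^-3 × 58.44 = 0.431 g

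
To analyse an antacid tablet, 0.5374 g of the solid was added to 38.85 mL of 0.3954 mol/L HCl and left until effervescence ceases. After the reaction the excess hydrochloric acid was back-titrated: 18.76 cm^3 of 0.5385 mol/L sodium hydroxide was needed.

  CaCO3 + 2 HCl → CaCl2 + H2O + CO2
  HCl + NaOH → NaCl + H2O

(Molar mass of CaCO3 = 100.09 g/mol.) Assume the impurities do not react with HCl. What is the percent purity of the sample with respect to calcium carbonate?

48.97 %

n(HCl) added = 0.03885 × 0.3954 = 0.01536 mol
n(NaOH) used in back-titration = 0.01876 × 0.5385 = 0.01010 mol
n(HCl) left over = 0.01010 mol (1:1 ratio)
n(HCl) consumed by analyte = 0.01536 − 0.01010 = 5.259 × 10^-3 mol
From the 1:2 ratio, n(CaCO3) = 1/2 × 5.259 × 10^-3 = 2.630 × 10^-3 mol
mass of CaCO3 = 2.630 × 10^-3 × 100.09 = 0.2632 g
% CaCO3 = 0.2632 / 0.5374 × 100 = 48.97 %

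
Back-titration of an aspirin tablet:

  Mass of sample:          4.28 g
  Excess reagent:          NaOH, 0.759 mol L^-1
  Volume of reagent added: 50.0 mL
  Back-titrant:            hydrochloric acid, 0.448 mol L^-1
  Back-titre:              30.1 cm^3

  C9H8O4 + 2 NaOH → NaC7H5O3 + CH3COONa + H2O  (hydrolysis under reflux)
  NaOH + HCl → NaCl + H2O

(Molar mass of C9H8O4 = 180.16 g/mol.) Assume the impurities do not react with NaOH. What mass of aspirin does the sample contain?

n(NaOH) added = 0.0500 × 0.759 = 0.0380 mol
n(HCl) used in back-titration = 0.0301 × 0.448 = 0.0135 mol
n(NaOH) left over = 0.0135 mol (1:1 ratio)
n(NaOH) consumed by analyte = 0.0380 − 0.0135 = 0.0245 mol
From the 1:2 ratio, n(C9H8O4) = 1/2 × 0.0245 = 0.0122 mol
mass of C9H8O4 = 0.0122 × 180.16 = 2.20 g

2.20 g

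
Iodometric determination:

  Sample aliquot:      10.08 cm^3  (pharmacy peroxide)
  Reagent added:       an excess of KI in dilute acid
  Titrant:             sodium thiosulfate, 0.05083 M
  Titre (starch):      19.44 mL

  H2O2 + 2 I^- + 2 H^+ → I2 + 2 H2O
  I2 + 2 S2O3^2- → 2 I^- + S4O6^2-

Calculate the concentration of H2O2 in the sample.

n(S2O3^2-) = 0.01944 × 0.05083 = 9.881 × 10^-4 mol
n(I2) = n(S2O3^2-)/2 = 4.941 × 10^-4 mol
n(H2O2) in the aliquot = 4.941 × 10^-4 mol (1:1 ratio)
[H2O2] = 4.941 × 10^-4 / 0.01008 = 0.04901 mol/L

0.04901 M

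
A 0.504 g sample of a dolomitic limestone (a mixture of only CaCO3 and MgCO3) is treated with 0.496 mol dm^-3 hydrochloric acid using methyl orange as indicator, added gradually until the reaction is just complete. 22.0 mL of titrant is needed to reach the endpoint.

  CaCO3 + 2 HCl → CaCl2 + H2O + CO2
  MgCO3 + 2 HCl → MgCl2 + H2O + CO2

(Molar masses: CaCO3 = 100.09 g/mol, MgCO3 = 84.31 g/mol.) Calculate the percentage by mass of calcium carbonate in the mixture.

n(HCl) = 0.0220 × 0.496 = 0.0109 mol
Let x = n(CaCO3), y = n(MgCO3).
Titrant: 2x + 2y = 0.0109;  mass: 100.09x + 84.31y = 0.504
Solving, x = 2.79 × 10^-3 mol, y = 2.67 × 10^-3 mol
mass of CaCO3 = 2.79 × 10^-3 × 100.09 = 0.279 g
% CaCO3 = 0.279 / 0.504 × 100 = 55.4 %

55.4 %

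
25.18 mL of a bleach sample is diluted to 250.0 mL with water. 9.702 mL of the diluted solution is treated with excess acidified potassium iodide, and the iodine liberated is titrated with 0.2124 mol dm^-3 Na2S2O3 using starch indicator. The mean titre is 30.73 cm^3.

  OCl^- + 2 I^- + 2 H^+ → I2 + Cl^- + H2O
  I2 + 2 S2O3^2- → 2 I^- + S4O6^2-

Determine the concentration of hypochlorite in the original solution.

n(S2O3^2-) = 0.03073 × 0.2124 = 6.527 × 10^-3 mol
n(I2) = n(S2O3^2-)/2 = 3.264 × 10^-3 mol
n(OCl^-) in the aliquot = 3.264 × 10^-3 mol (1:1 ratio)
[OCl^-]_dilute = 3.264 × 10^-3 / 0.009702 = 0.3364 mol/L
[OCl^-]_original = 0.3364 × 250.0/25.18 = 3.340 mol/L

3.340 mol/L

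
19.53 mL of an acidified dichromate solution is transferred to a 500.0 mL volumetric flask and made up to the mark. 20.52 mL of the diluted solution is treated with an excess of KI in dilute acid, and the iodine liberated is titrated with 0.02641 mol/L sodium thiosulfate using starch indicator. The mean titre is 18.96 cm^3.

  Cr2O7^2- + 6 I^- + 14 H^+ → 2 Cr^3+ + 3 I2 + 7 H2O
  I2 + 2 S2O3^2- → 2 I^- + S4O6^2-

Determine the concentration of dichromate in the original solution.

0.1041 mol/L

n(S2O3^2-) = 0.01896 × 0.02641 = 5.007 × 10^-4 mol
n(I2) = n(S2O3^2-)/2 = 2.504 × 10^-4 mol
From the 1:3 ratio, n(Cr2O7^2-) in the aliquot = 1/3 × 2.504 × 10^-4 = 8.346 × 10^-5 mol
[Cr2O7^2-]_dilute = 8.346 × 10^-5 / 0.02052 = 0.004067 mol/L
[Cr2O7^2-]_original = 0.004067 × 500.0/19.53 = 0.1041 mol/L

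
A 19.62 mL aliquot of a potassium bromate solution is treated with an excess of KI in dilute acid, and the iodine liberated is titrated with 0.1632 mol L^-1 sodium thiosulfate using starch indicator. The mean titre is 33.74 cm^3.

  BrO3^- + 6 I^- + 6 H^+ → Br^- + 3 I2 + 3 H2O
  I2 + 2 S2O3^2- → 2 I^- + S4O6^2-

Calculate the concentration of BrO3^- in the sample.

n(S2O3^2-) = 0.03374 × 0.1632 = 5.506 × 10^-3 mol
n(I2) = n(S2O3^2-)/2 = 2.753 × 10^-3 mol
From the 1:3 ratio, n(BrO3^-) in the aliquot = 1/3 × 2.753 × 10^-3 = 9.177 × 10^-4 mol
[BrO3^-] = 9.177 × 10^-4 / 0.01962 = 0.04678 mol/L

0.04678 mol/L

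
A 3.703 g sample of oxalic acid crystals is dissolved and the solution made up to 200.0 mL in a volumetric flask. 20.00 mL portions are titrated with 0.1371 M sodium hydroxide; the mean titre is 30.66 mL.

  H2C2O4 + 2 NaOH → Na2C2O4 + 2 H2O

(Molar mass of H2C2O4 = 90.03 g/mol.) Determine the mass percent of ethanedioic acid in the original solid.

51.10 %

n(NaOH) per titration = 0.03066 × 0.1371 = 4.203 × 10^-3 mol
From the 1:2 ratio, n(H2C2O4) in each aliquot = 1/2 × 4.203 × 10^-3 = 2.102 × 10^-3 mol
n(H2C2O4) in the whole flask = 2.102 × 10^-3 × 200.0/20.00 = 0.02102 mol
mass of H2C2O4 = 0.02102 × 90.03 = 1.892 g
% H2C2O4 = 1.892 / 3.703 × 100 = 51.10 %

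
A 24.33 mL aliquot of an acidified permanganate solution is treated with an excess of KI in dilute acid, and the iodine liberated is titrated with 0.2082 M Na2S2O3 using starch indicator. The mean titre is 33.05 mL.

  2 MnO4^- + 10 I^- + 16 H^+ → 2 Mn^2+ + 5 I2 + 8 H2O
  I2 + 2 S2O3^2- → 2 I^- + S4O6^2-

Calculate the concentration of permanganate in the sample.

n(S2O3^2-) = 0.03305 × 0.2082 = 6.881 × 10^-3 mol
n(I2) = n(S2O3^2-)/2 = 3.441 × 10^-3 mol
From the 2:5 ratio, n(MnO4^-) in the aliquot = 2/5 × 3.441 × 10^-3 = 1.376 × 10^-3 mol
[MnO4^-] = 1.376 × 10^-3 / 0.02433 = 0.05656 mol/L

0.05656 M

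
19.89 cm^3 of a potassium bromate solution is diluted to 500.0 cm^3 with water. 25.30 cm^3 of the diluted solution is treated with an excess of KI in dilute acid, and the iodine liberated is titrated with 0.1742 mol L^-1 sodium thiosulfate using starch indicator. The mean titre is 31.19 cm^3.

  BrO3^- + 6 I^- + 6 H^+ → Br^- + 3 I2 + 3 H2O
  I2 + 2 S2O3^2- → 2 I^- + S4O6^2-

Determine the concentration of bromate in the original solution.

n(S2O3^2-) = 0.03119 × 0.1742 = 5.433 × 10^-3 mol
n(I2) = n(S2O3^2-)/2 = 2.717 × 10^-3 mol
From the 1:3 ratio, n(BrO3^-) in the aliquot = 1/3 × 2.717 × 10^-3 = 9.055 × 10^-4 mol
[BrO3^-]_dilute = 9.055 × 10^-4 / 0.02530 = 0.03579 mol/L
[BrO3^-]_original = 0.03579 × 500.0/19.89 = 0.8998 mol/L

0.8998 mol/L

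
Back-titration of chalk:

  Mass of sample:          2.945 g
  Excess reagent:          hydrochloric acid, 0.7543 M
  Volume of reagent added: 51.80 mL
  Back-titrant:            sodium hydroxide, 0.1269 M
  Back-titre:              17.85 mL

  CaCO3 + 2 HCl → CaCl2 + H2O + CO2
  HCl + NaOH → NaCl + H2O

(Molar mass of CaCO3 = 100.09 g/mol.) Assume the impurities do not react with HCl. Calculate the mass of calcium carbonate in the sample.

n(HCl) added = 0.05180 × 0.7543 = 0.03907 mol
n(NaOH) used in back-titration = 0.01785 × 0.1269 = 2.265 × 10^-3 mol
n(HCl) left over = 2.265 × 10^-3 mol (1:1 ratio)
n(HCl) consumed by analyte = 0.03907 − 2.265 × 10^-3 = 0.03681 mol
From the 1:2 ratio, n(CaCO3) = 1/2 × 0.03681 = 0.01840 mol
mass of CaCO3 = 0.01840 × 100.09 = 1.842 g

1.842 g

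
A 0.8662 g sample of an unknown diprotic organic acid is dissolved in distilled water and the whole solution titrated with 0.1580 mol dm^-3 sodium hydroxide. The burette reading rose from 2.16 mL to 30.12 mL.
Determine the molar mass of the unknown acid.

392.2 g/mol

n(NaOH) = 0.02796 L × 0.1580 mol/L = 4.418 × 10^-3 mol
From the 1:2 ratio, n(H2A) = 1/2 × 4.418 × 10^-3 = 2.209 × 10^-3 mol
M = m / n = 0.8662 g / 2.209 × 10^-3 mol = 392.2 g/mol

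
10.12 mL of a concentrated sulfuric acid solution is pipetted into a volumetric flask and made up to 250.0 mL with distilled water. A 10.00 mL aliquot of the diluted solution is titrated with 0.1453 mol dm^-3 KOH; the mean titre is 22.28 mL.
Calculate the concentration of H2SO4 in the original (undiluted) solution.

3.999 mol/L

H2SO4 + 2 KOH → K2SO4 + 2 H2O
n(KOH) = 0.02228 × 0.1453 = 3.237 × 10^-3 mol
From the 1:2 ratio, n(H2SO4) in the aliquot = 1/2 × 3.237 × 10^-3 = 1.619 × 10^-3 mol
[H2SO4]_dilute = 1.619 × 10^-3 / 0.01000 = 0.1619 mol/L
Dilution factor = 250.0 / 10.12 = 24.70
[H2SO4]_stock = 0.1619 × 24.70 = 3.999 mol/L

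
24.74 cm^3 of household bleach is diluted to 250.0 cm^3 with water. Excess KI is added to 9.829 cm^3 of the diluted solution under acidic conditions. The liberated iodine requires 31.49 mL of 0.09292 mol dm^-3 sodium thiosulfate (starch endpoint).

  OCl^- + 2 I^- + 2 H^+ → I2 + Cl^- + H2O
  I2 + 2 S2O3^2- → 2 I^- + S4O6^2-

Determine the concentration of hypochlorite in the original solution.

1.504 mol/L

n(S2O3^2-) = 0.03149 × 0.09292 = 2.926 × 10^-3 mol
n(I2) = n(S2O3^2-)/2 = 1.463 × 10^-3 mol
n(OCl^-) in the aliquot = 1.463 × 10^-3 mol (1:1 ratio)
[OCl^-]_dilute = 1.463 × 10^-3 / 0.009829 = 0.1488 mol/L
[OCl^-]_original = 0.1488 × 250.0/24.74 = 1.504 mol/L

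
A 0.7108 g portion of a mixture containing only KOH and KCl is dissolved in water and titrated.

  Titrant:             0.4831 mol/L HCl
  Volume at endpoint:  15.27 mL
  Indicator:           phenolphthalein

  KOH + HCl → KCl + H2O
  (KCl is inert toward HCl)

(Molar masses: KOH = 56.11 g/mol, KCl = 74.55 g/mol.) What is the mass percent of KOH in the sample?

n(HCl) = 0.01527 × 0.4831 = 7.377 × 10^-3 mol
Let x = n(KOH), y = n(KCl).
Titrant: 1x = 7.377 × 10^-3;  mass: 56.11x + 74.55y = 0.7108
Solving, x = 7.377 × 10^-3 mol, y = 3.982 × 10^-3 mol
mass of KOH = 7.377 × 10^-3 × 56.11 = 0.4139 g
% KOH = 0.4139 / 0.7108 × 100 = 58.23 %

58.23 %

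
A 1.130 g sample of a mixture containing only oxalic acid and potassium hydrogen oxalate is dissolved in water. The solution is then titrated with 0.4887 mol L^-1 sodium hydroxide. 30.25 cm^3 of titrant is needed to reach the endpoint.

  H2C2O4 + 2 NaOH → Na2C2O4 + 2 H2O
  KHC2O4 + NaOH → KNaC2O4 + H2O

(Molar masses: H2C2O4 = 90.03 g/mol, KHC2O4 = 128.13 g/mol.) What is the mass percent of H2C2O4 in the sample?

36.63 %

n(NaOH) = 0.03025 × 0.4887 = 0.01478 mol
Let x = n(H2C2O4), y = n(KHC2O4).
Titrant: 2x + 1y = 0.01478;  mass: 90.03x + 128.13y = 1.130
Solving, x = 4.597 × 10^-3 mol, y = 5.589 × 10^-3 mol
mass of H2C2O4 = 4.597 × 10^-3 × 90.03 = 0.4139 g
% H2C2O4 = 0.4139 / 1.130 × 100 = 36.63 %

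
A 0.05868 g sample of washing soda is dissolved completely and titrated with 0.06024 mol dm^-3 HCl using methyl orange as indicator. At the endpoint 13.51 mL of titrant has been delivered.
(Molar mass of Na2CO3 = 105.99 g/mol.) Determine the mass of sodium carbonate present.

Na2CO3 + 2 HCl → 2 NaCl + H2O + CO2
n(HCl) = 0.01351 L × 0.06024 mol/L = 8.138 × 10^-4 mol
From the 1:2 ratio, n(Na2CO3) = 1/2 × 8.138 × 10^-4 = 4.069 × 10^-4 mol
mass of Na2CO3 = 4.069 × 10^-4 × 105.99 g/mol = 0.04313 g

0.04313 g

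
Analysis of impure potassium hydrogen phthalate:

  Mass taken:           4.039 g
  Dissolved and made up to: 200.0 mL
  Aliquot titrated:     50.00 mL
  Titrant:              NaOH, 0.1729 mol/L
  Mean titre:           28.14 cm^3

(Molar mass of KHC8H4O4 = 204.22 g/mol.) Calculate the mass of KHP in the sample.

3.974 g

KHC8H4O4 + NaOH → KNaC8H4O4 + H2O
n(NaOH) per titration = 0.02814 × 0.1729 = 4.865 × 10^-3 mol
n(KHC8H4O4) in each aliquot = 4.865 × 10^-3 mol (1:1 ratio)
n(KHC8H4O4) in the whole flask = 4.865 × 10^-3 × 200.0/50.00 = 0.01946 mol
mass of KHC8H4O4 = 0.01946 × 204.22 = 3.974 g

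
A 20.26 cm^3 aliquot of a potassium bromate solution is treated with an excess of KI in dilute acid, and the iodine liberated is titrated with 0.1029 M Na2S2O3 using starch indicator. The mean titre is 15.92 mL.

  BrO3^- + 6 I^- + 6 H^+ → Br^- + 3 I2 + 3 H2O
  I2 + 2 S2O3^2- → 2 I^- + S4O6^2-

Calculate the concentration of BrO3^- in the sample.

n(S2O3^2-) = 0.01592 × 0.1029 = 1.638 × 10^-3 mol
n(I2) = n(S2O3^2-)/2 = 8.191 × 10^-4 mol
From the 1:3 ratio, n(BrO3^-) in the aliquot = 1/3 × 8.191 × 10^-4 = 2.730 × 10^-4 mol
[BrO3^-] = 2.730 × 10^-4 / 0.02026 = 0.01348 mol/L

0.01348 M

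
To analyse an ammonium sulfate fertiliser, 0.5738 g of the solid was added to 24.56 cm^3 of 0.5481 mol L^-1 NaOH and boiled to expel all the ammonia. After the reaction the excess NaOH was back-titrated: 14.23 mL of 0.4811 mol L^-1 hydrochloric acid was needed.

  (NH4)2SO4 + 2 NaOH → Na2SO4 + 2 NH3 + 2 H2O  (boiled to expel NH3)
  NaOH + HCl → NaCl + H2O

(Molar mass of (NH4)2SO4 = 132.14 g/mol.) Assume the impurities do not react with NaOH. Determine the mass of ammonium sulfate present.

0.4371 g

n(NaOH) added = 0.02456 × 0.5481 = 0.01346 mol
n(HCl) used in back-titration = 0.01423 × 0.4811 = 6.846 × 10^-3 mol
n(NaOH) left over = 6.846 × 10^-3 mol (1:1 ratio)
n(NaOH) consumed by analyte = 0.01346 − 6.846 × 10^-3 = 6.615 × 10^-3 mol
From the 1:2 ratio, n((NH4)2SO4) = 1/2 × 6.615 × 10^-3 = 3.308 × 10^-3 mol
mass of (NH4)2SO4 = 3.308 × 10^-3 × 132.14 = 0.4371 g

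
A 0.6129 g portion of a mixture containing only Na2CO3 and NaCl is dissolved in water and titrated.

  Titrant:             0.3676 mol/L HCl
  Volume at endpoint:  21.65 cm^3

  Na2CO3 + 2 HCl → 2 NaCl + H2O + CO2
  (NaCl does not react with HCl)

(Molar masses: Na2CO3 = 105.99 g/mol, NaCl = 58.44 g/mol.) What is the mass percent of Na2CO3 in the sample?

68.81 %

n(HCl) = 0.02165 × 0.3676 = 7.959 × 10^-3 mol
Let x = n(Na2CO3), y = n(NaCl).
Titrant: 2x = 7.959 × 10^-3;  mass: 105.99x + 58.44y = 0.6129
Solving, x = 3.979 × 10^-3 mol, y = 3.271 × 10^-3 mol
mass of Na2CO3 = 3.979 × 10^-3 × 105.99 = 0.4218 g
% Na2CO3 = 0.4218 / 0.6129 × 100 = 68.81 %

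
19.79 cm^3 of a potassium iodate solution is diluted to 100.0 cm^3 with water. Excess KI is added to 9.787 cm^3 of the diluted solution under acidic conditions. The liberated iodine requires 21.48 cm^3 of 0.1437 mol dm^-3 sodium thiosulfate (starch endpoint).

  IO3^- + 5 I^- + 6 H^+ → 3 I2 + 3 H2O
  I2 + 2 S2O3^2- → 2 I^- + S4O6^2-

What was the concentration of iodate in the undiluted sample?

0.2656 mol/L

n(S2O3^2-) = 0.02148 × 0.1437 = 3.087 × 10^-3 mol
n(I2) = n(S2O3^2-)/2 = 1.543 × 10^-3 mol
From the 1:3 ratio, n(IO3^-) in the aliquot = 1/3 × 1.543 × 10^-3 = 5.144 × 10^-4 mol
[IO3^-]_dilute = 5.144 × 10^-4 / 0.009787 = 0.05256 mol/L
[IO3^-]_original = 0.05256 × 100.0/19.79 = 0.2656 mol/L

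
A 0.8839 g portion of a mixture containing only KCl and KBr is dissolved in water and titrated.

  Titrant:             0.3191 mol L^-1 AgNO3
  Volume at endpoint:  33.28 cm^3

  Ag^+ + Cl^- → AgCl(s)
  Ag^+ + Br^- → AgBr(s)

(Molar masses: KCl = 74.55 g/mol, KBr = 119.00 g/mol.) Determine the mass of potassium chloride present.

n(AgNO3) = 0.03328 × 0.3191 = 0.01062 mol
Let x = n(KCl), y = n(KBr).
Titrant: 1x + 1y = 0.01062;  mass: 74.55x + 119.00y = 0.8839
Solving, x = 8.545 × 10^-3 mol, y = 2.074 × 10^-3 mol
mass of KCl = 8.545 × 10^-3 × 74.55 = 0.6371 g

0.6371 g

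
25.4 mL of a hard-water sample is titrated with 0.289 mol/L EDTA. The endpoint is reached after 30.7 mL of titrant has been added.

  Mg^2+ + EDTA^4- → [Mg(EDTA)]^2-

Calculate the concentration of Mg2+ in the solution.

n(EDTA) = 0.0307 L × 0.289 mol/L = 8.87 × 10^-3 mol
n(Mg2+) = 8.87 × 10^-3 mol (1:1 mole ratio)
[Mg2+] = 8.87 × 10^-3 mol / 0.0254 L = 0.349 mol/L

0.349 mol/L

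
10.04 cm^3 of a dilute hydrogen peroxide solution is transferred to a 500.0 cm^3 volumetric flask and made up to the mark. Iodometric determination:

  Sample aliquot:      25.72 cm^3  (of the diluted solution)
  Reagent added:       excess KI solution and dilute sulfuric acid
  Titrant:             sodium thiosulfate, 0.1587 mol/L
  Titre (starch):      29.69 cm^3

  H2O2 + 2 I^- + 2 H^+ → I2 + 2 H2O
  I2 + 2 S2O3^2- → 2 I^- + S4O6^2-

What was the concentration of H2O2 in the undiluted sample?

4.562 mol/L

n(S2O3^2-) = 0.02969 × 0.1587 = 4.712 × 10^-3 mol
n(I2) = n(S2O3^2-)/2 = 2.356 × 10^-3 mol
n(H2O2) in the aliquot = 2.356 × 10^-3 mol (1:1 ratio)
[H2O2]_dilute = 2.356 × 10^-3 / 0.02572 = 0.09160 mol/L
[H2O2]_original = 0.09160 × 500.0/10.04 = 4.562 mol/L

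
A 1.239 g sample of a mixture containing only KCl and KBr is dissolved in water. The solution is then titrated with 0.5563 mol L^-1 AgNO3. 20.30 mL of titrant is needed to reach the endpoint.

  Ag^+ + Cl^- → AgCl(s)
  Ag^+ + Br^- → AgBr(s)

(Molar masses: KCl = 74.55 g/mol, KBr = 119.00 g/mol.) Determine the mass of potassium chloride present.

0.1759 g

n(AgNO3) = 0.02030 × 0.5563 = 0.01129 mol
Let x = n(KCl), y = n(KBr).
Titrant: 1x + 1y = 0.01129;  mass: 74.55x + 119.00y = 1.239
Solving, x = 2.359 × 10^-3 mol, y = 8.934 × 10^-3 mol
mass of KCl = 2.359 × 10^-3 × 74.55 = 0.1759 g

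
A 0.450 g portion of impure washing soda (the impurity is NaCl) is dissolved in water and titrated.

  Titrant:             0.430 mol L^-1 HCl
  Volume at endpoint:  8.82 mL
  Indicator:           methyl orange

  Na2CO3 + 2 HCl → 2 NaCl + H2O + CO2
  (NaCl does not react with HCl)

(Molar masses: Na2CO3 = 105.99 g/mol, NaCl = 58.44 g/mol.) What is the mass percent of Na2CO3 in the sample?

n(HCl) = 0.00882 × 0.430 = 3.79 × 10^-3 mol
Let x = n(Na2CO3), y = n(NaCl).
Titrant: 2x = 3.79 × 10^-3;  mass: 105.99x + 58.44y = 0.450
Solving, x = 1.90 × 10^-3 mol, y = 4.26 × 10^-3 mol
mass of Na2CO3 = 1.90 × 10^-3 × 105.99 = 0.201 g
% Na2CO3 = 0.201 / 0.450 × 100 = 44.7 %

44.7 %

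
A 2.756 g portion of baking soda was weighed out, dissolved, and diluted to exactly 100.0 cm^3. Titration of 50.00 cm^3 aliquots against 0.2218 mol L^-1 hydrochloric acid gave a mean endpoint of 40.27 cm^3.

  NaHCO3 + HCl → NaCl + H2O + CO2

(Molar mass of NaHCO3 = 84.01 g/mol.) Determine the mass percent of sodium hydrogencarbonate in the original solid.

54.45 %

n(HCl) per titration = 0.04027 × 0.2218 = 8.932 × 10^-3 mol
n(NaHCO3) in each aliquot = 8.932 × 10^-3 mol (1:1 ratio)
n(NaHCO3) in the whole flask = 8.932 × 10^-3 × 100.0/50.00 = 0.01786 mol
mass of NaHCO3 = 0.01786 × 84.01 = 1.501 g
% NaHCO3 = 1.501 / 2.756 × 100 = 54.45 %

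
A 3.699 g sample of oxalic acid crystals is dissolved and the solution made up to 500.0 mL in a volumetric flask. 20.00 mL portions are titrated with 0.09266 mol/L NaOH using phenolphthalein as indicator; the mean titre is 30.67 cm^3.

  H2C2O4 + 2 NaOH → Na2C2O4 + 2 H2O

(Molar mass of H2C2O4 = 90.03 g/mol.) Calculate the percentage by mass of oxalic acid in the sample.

n(NaOH) per titration = 0.03067 × 0.09266 = 2.842 × 10^-3 mol
From the 1:2 ratio, n(H2C2O4) in each aliquot = 1/2 × 2.842 × 10^-3 = 1.421 × 10^-3 mol
n(H2C2O4) in the whole flask = 1.421 × 10^-3 × 500.0/20.00 = 0.03552 mol
mass of H2C2O4 = 0.03552 × 90.03 = 3.198 g
% H2C2O4 = 3.198 / 3.699 × 100 = 86.46 %

86.46 %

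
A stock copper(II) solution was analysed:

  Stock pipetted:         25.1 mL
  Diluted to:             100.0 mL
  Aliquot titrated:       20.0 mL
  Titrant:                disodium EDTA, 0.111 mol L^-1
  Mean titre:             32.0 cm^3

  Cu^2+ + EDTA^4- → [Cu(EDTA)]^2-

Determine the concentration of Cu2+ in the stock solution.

n(EDTA) = 0.0320 × 0.111 = 3.55 × 10^-3 mol
n(Cu2+) in the aliquot = 3.55 × 10^-3 mol (1:1 ratio)
[Cu2+]_dilute = 3.55 × 10^-3 / 0.0200 = 0.178 mol/L
Dilution factor = 100.0 / 25.1 = 3.984
[Cu2+]_stock = 0.178 × 3.984 = 0.708 mol/L

0.708 mol/L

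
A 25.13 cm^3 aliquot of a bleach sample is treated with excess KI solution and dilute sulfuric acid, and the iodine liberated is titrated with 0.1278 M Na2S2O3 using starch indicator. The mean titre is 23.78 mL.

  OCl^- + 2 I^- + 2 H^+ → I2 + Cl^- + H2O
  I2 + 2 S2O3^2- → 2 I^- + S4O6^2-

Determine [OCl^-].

n(S2O3^2-) = 0.02378 × 0.1278 = 3.039 × 10^-3 mol
n(I2) = n(S2O3^2-)/2 = 1.520 × 10^-3 mol
n(OCl^-) in the aliquot = 1.520 × 10^-3 mol (1:1 ratio)
[OCl^-] = 1.520 × 10^-3 / 0.02513 = 0.06047 mol/L

0.06047 M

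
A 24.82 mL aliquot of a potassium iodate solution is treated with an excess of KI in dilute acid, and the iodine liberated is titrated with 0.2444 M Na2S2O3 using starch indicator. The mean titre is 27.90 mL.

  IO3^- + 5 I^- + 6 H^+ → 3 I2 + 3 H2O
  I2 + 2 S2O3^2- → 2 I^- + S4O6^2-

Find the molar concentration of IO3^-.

0.04579 M

n(S2O3^2-) = 0.02790 × 0.2444 = 6.819 × 10^-3 mol
n(I2) = n(S2O3^2-)/2 = 3.409 × 10^-3 mol
From the 1:3 ratio, n(IO3^-) in the aliquot = 1/3 × 3.409 × 10^-3 = 1.136 × 10^-3 mol
[IO3^-] = 1.136 × 10^-3 / 0.02482 = 0.04579 mol/L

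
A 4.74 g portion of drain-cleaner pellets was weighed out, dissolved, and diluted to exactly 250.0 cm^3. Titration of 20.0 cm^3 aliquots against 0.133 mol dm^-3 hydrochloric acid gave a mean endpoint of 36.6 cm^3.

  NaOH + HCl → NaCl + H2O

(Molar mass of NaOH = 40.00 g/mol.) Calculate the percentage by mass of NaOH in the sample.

51.3 %

n(HCl) per titration = 0.0366 × 0.133 = 4.87 × 10^-3 mol
n(NaOH) in each aliquot = 4.87 × 10^-3 mol (1:1 ratio)
n(NaOH) in the whole flask = 4.87 × 10^-3 × 250.0/20.0 = 0.0608 mol
mass of NaOH = 0.0608 × 40.00 = 2.43 g
% NaOH = 2.43 / 4.74 × 100 = 51.3 %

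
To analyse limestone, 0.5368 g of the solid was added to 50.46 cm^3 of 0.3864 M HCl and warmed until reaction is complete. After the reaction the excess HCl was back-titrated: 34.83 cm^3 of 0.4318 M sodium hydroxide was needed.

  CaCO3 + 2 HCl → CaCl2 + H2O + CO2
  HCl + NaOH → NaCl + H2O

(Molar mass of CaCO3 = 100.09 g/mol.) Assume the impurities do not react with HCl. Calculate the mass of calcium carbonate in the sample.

n(HCl) added = 0.05046 × 0.3864 = 0.01950 mol
n(NaOH) used in back-titration = 0.03483 × 0.4318 = 0.01504 mol
n(HCl) left over = 0.01504 mol (1:1 ratio)
n(HCl) consumed by analyte = 0.01950 − 0.01504 = 4.458 × 10^-3 mol
From the 1:2 ratio, n(CaCO3) = 1/2 × 4.458 × 10^-3 = 2.229 × 10^-3 mol
mass of CaCO3 = 2.229 × 10^-3 × 100.09 = 0.2231 g

0.2231 g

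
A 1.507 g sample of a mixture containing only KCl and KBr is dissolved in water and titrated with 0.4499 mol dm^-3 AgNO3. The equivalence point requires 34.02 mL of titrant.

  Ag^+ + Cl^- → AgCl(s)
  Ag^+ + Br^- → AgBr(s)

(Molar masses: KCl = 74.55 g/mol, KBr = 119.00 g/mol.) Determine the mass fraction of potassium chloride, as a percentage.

34.99 %

n(AgNO3) = 0.03402 × 0.4499 = 0.01531 mol
Let x = n(KCl), y = n(KBr).
Titrant: 1x + 1y = 0.01531;  mass: 74.55x + 119.00y = 1.507
Solving, x = 7.072 × 10^-3 mol, y = 8.233 × 10^-3 mol
mass of KCl = 7.072 × 10^-3 × 74.55 = 0.5272 g
% KCl = 0.5272 / 1.507 × 100 = 34.99 %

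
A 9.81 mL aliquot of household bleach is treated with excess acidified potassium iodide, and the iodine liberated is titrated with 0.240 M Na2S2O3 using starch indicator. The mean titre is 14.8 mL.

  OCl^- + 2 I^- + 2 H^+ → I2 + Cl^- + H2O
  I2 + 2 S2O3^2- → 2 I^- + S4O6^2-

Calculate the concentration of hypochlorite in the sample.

0.181 M

n(S2O3^2-) = 0.0148 × 0.240 = 3.55 × 10^-3 mol
n(I2) = n(S2O3^2-)/2 = 1.78 × 10^-3 mol
n(OCl^-) in the aliquot = 1.78 × 10^-3 mol (1:1 ratio)
[OCl^-] = 1.78 × 10^-3 / 0.00981 = 0.181 mol/L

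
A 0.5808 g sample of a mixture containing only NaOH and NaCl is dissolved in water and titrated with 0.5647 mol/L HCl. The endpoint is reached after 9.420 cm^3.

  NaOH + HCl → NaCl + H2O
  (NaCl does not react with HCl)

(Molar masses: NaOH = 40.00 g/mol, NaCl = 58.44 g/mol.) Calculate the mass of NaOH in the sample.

n(HCl) = 0.009420 × 0.5647 = 5.319 × 10^-3 mol
Let x = n(NaOH), y = n(NaCl).
Titrant: 1x = 5.319 × 10^-3;  mass: 40.00x + 58.44y = 0.5808
Solving, x = 5.319 × 10^-3 mol, y = 6.297 × 10^-3 mol
mass of NaOH = 5.319 × 10^-3 × 40.00 = 0.2128 g

0.2128 g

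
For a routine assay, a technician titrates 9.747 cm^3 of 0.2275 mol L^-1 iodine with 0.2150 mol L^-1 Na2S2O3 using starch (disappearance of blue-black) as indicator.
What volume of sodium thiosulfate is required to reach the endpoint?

20.63 mL

I2 + 2 S2O3^2- → 2 I^- + S4O6^2-
n(I2) = 0.009747 L × 0.2275 mol/L = 2.217 × 10^-3 mol
From the 2:1 stoichiometry, n(Na2S2O3) = 2/1 × 2.217 × 10^-3 = 4.435 × 10^-3 mol
V(Na2S2O3) = 4.435 × 10^-3 mol / 0.2150 mol/L = 0.02063 L = 20.63 mL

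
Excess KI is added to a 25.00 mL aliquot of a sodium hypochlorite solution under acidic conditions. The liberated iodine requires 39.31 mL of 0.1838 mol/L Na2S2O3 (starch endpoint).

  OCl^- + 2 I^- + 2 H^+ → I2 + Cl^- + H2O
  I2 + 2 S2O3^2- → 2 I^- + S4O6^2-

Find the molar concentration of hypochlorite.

0.1445 mol/L

n(S2O3^2-) = 0.03931 × 0.1838 = 7.225 × 10^-3 mol
n(I2) = n(S2O3^2-)/2 = 3.613 × 10^-3 mol
n(OCl^-) in the aliquot = 3.613 × 10^-3 mol (1:1 ratio)
[OCl^-] = 3.613 × 10^-3 / 0.02500 = 0.1445 mol/L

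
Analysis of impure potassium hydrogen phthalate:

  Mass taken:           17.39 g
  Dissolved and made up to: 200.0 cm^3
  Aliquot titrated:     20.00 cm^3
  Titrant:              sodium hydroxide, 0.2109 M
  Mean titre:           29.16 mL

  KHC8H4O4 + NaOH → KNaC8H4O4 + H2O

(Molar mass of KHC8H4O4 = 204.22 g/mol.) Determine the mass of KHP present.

12.56 g

n(NaOH) per titration = 0.02916 × 0.2109 = 6.150 × 10^-3 mol
n(KHC8H4O4) in each aliquot = 6.150 × 10^-3 mol (1:1 ratio)
n(KHC8H4O4) in the whole flask = 6.150 × 10^-3 × 200.0/20.00 = 0.06150 mol
mass of KHC8H4O4 = 0.06150 × 204.22 = 12.56 g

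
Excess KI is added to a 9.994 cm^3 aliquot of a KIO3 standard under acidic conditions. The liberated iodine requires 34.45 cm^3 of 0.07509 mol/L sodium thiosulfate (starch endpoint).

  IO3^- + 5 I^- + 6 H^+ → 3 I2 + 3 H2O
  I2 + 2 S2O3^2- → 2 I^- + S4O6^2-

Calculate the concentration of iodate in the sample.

0.04314 mol/L

n(S2O3^2-) = 0.03445 × 0.07509 = 2.587 × 10^-3 mol
n(I2) = n(S2O3^2-)/2 = 1.293 × 10^-3 mol
From the 1:3 ratio, n(IO3^-) in the aliquot = 1/3 × 1.293 × 10^-3 = 4.311 × 10^-4 mol
[IO3^-] = 4.311 × 10^-4 / 0.009994 = 0.04314 mol/L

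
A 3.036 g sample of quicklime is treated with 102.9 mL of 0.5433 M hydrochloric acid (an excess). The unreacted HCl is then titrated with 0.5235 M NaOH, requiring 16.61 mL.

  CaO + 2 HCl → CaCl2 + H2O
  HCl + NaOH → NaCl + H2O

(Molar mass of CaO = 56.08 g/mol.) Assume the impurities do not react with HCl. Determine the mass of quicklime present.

1.324 g

n(HCl) added = 0.1029 × 0.5433 = 0.05591 mol
n(NaOH) used in back-titration = 0.01661 × 0.5235 = 8.695 × 10^-3 mol
n(HCl) left over = 8.695 × 10^-3 mol (1:1 ratio)
n(HCl) consumed by analyte = 0.05591 − 8.695 × 10^-3 = 0.04721 mol
From the 1:2 ratio, n(CaO) = 1/2 × 0.04721 = 0.02361 mol
mass of CaO = 0.02361 × 56.08 = 1.324 g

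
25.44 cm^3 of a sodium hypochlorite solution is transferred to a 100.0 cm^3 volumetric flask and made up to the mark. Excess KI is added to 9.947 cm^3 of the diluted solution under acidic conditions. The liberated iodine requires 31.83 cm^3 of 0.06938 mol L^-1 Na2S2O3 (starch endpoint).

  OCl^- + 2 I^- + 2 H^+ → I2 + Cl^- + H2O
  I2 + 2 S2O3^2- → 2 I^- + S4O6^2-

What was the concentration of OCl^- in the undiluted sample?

n(S2O3^2-) = 0.03183 × 0.06938 = 2.208 × 10^-3 mol
n(I2) = n(S2O3^2-)/2 = 1.104 × 10^-3 mol
n(OCl^-) in the aliquot = 1.104 × 10^-3 mol (1:1 ratio)
[OCl^-]_dilute = 1.104 × 10^-3 / 0.009947 = 0.1110 mol/L
[OCl^-]_original = 0.1110 × 100.0/25.44 = 0.4363 mol/L

0.4363 mol/L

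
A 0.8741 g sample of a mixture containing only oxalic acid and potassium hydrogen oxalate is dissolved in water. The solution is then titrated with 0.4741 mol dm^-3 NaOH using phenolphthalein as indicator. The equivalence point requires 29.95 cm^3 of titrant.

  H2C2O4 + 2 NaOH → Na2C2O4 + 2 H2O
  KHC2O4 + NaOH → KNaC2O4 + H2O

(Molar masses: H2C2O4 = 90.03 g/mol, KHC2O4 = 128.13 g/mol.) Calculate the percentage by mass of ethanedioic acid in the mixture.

58.57 %

n(NaOH) = 0.02995 × 0.4741 = 0.01420 mol
Let x = n(H2C2O4), y = n(KHC2O4).
Titrant: 2x + 1y = 0.01420;  mass: 90.03x + 128.13y = 0.8741
Solving, x = 5.686 × 10^-3 mol, y = 2.826 × 10^-3 mol
mass of H2C2O4 = 5.686 × 10^-3 × 90.03 = 0.5119 g
% H2C2O4 = 0.5119 / 0.8741 × 100 = 58.57 %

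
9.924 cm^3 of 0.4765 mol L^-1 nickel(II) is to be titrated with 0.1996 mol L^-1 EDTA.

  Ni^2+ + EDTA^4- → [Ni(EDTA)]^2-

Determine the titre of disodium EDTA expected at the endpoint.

n(Ni2+) = 0.009924 L × 0.4765 mol/L = 4.729 × 10^-3 mol
n(EDTA) = 4.729 × 10^-3 mol (1:1 stoichiometry)
V(EDTA) = 4.729 × 10^-3 mol / 0.1996 mol/L = 0.02369 L = 23.69 mL

23.69 mL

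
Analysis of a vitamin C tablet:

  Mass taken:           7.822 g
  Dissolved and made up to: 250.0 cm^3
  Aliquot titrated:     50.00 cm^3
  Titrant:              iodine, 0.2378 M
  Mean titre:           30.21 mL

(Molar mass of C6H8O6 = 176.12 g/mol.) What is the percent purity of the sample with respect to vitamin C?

C6H8O6 + I2 → C6H6O6 + 2 HI
n(I2) per titration = 0.03021 × 0.2378 = 7.184 × 10^-3 mol
n(C6H8O6) in each aliquot = 7.184 × 10^-3 mol (1:1 ratio)
n(C6H8O6) in the whole flask = 7.184 × 10^-3 × 250.0/50.00 = 0.03592 mol
mass of C6H8O6 = 0.03592 × 176.12 = 6.326 g
% C6H8O6 = 6.326 / 7.822 × 100 = 80.88 %

80.88 %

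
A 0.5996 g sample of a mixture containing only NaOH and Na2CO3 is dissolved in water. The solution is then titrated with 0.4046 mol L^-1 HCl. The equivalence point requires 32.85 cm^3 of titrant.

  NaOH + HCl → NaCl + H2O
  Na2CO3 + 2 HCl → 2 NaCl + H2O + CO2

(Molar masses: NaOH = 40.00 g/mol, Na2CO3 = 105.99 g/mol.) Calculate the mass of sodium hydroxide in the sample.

0.3225 g

n(HCl) = 0.03285 × 0.4046 = 0.01329 mol
Let x = n(NaOH), y = n(Na2CO3).
Titrant: 1x + 2y = 0.01329;  mass: 40.00x + 105.99y = 0.5996
Solving, x = 8.062 × 10^-3 mol, y = 2.615 × 10^-3 mol
mass of NaOH = 8.062 × 10^-3 × 40.00 = 0.3225 g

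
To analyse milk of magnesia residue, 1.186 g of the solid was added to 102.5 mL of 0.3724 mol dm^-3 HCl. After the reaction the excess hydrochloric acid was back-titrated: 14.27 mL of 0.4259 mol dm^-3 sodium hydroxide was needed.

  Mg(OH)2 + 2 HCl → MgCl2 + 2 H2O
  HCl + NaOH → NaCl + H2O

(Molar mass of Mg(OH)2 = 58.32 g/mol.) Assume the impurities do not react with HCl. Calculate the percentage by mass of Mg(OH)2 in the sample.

n(HCl) added = 0.1025 × 0.3724 = 0.03817 mol
n(NaOH) used in back-titration = 0.01427 × 0.4259 = 6.078 × 10^-3 mol
n(HCl) left over = 6.078 × 10^-3 mol (1:1 ratio)
n(HCl) consumed by analyte = 0.03817 − 6.078 × 10^-3 = 0.03209 mol
From the 1:2 ratio, n(Mg(OH)2) = 1/2 × 0.03209 = 0.01605 mol
mass of Mg(OH)2 = 0.01605 × 58.32 = 0.9358 g
% Mg(OH)2 = 0.9358 / 1.186 × 100 = 78.91 %

78.91 %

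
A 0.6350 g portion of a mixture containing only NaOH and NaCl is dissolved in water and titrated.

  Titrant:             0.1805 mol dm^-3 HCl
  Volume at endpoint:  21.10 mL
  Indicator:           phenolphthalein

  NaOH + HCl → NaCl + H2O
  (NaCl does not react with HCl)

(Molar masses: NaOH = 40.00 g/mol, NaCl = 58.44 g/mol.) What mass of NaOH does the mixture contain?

n(HCl) = 0.02110 × 0.1805 = 3.809 × 10^-3 mol
Let x = n(NaOH), y = n(NaCl).
Titrant: 1x = 3.809 × 10^-3;  mass: 40.00x + 58.44y = 0.6350
Solving, x = 3.809 × 10^-3 mol, y = 8.259 × 10^-3 mol
mass of NaOH = 3.809 × 10^-3 × 40.00 = 0.1523 g

0.1523 g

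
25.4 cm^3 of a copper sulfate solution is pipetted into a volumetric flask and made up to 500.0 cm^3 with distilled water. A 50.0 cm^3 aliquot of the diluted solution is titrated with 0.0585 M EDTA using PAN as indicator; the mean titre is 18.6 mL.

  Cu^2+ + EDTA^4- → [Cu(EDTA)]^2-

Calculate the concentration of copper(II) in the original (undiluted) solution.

0.428 M

n(EDTA) = 0.0186 × 0.0585 = 1.09 × 10^-3 mol
n(Cu2+) in the aliquot = 1.09 × 10^-3 mol (1:1 ratio)
[Cu2+]_dilute = 1.09 × 10^-3 / 0.0500 = 0.0218 mol/L
Dilution factor = 500.0 / 25.4 = 19.69
[Cu2+]_stock = 0.0218 × 19.69 = 0.428 mol/L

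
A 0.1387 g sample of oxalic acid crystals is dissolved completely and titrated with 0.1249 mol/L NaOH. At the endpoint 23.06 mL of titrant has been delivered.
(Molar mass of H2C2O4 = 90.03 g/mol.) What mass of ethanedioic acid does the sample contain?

0.1297 g

H2C2O4 + 2 NaOH → Na2C2O4 + 2 H2O
n(NaOH) = 0.02306 L × 0.1249 mol/L = 2.880 × 10^-3 mol
From the 1:2 ratio, n(H2C2O4) = 1/2 × 2.880 × 10^-3 = 1.440 × 10^-3 mol
mass of H2C2O4 = 1.440 × 10^-3 × 90.03 g/mol = 0.1297 g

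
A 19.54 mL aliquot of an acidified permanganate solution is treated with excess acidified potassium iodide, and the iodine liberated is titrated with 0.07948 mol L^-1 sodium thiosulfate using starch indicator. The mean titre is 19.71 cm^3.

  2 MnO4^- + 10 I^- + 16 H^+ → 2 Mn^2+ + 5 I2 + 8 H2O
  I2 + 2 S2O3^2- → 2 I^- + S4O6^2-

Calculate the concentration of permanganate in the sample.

0.01603 mol/L

n(S2O3^2-) = 0.01971 × 0.07948 = 1.567 × 10^-3 mol
n(I2) = n(S2O3^2-)/2 = 7.833 × 10^-4 mol
From the 2:5 ratio, n(MnO4^-) in the aliquot = 2/5 × 7.833 × 10^-4 = 3.133 × 10^-4 mol
[MnO4^-] = 3.133 × 10^-4 / 0.01954 = 0.01603 mol/L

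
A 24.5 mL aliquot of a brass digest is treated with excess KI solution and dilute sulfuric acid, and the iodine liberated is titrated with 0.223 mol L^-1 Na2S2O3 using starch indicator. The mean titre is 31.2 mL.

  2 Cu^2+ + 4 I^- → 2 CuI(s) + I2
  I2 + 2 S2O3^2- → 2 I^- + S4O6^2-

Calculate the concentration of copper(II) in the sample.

n(S2O3^2-) = 0.0312 × 0.223 = 6.96 × 10^-3 mol
n(I2) = n(S2O3^2-)/2 = 3.48 × 10^-3 mol
From the 2:1 ratio, n(Cu2+) in the aliquot = 2/1 × 3.48 × 10^-3 = 6.96 × 10^-3 mol
[Cu2+] = 6.96 × 10^-3 / 0.0245 = 0.284 mol/L

0.284 mol/L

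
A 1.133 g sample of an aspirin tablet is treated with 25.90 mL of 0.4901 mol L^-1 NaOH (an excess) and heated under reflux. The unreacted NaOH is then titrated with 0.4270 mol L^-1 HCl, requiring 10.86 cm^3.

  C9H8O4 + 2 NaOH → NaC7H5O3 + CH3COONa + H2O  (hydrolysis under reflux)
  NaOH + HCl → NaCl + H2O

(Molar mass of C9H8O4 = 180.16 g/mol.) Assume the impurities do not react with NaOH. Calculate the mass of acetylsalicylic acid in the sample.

n(NaOH) added = 0.02590 × 0.4901 = 0.01269 mol
n(HCl) used in back-titration = 0.01086 × 0.4270 = 4.637 × 10^-3 mol
n(NaOH) left over = 4.637 × 10^-3 mol (1:1 ratio)
n(NaOH) consumed by analyte = 0.01269 − 4.637 × 10^-3 = 8.056 × 10^-3 mol
From the 1:2 ratio, n(C9H8O4) = 1/2 × 8.056 × 10^-3 = 4.028 × 10^-3 mol
mass of C9H8O4 = 4.028 × 10^-3 × 180.16 = 0.7257 g

0.7257 g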